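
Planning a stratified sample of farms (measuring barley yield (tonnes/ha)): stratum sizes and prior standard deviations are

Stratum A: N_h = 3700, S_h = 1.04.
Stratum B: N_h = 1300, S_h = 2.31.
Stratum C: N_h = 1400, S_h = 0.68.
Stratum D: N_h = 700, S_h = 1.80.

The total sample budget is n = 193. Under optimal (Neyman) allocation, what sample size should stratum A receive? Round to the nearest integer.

Neyman allocation: n_h = n · N_h S_h / Σ N_i S_i, with n = 193.
  stratum A: N_h·S_h = 3700·1.04 = 3848.00
  stratum B: N_h·S_h = 1300·2.31 = 3003.00
  stratum C: N_h·S_h = 1400·0.68 = 952.00
  stratum D: N_h·S_h = 700·1.80 = 1260.00
Σ N_h S_h = 9063.00
n for stratum A = 193·3848.00/9063.00 = 81.945 → 82

82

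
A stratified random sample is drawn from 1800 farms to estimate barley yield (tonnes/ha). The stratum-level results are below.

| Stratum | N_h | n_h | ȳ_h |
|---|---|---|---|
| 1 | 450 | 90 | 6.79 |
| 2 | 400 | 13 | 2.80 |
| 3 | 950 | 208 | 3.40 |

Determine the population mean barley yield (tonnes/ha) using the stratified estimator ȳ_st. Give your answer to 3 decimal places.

ȳ_st ≈ 4.114

N = Σ N_h = 1800. Stratum weights W_h = N_h/N.
ȳ_st = (450·6.79 + 400·2.80 + 950·3.40) / 1800 = 4.11417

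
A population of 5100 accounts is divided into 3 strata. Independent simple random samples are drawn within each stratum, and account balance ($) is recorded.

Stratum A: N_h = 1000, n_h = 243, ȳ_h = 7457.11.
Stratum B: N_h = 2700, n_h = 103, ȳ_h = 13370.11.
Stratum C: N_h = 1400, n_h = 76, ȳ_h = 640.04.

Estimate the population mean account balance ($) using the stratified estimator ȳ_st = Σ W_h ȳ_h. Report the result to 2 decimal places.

N = Σ N_h = 5100. Stratum weights W_h = N_h/N.
ȳ_st = (1000·7457.11 + 2700·13370.11 + 1400·640.04) / 5100 = 8716.1692

ȳ_st ≈ 8716.17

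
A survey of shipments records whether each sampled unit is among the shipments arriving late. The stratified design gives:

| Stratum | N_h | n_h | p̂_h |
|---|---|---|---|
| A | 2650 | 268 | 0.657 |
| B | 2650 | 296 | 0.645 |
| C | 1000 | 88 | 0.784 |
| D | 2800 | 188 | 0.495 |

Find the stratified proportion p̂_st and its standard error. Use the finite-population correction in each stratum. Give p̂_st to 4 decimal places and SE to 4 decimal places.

p̂_st ≈ 0.6176, SE ≈ 0.0162

N = 9100; stratum weights W_h = N_h/N.
p̂_st = Σ W_h p̂_h = (2650·0.657 + 2650·0.645 + 1000·0.784 + 2800·0.495)/9100 = 0.61762
V̂(p̂_st) = Σ W_h² (1 − n_h/N_h) p̂_h(1−p̂_h)/(n_h−1):
  stratum A: (2650/9100)²·(1 − 268/2650)·0.657·0.343/267 = 6.43359e-05
  stratum B: (2650/9100)²·(1 − 296/2650)·0.645·0.355/295 = 5.84703e-05
  stratum C: (1000/9100)²·(1 − 88/1000)·0.784·0.216/87 = 2.14369e-05
  stratum D: (2800/9100)²·(1 − 188/2800)·0.495·0.505/187 = 0.00011806
V̂(p̂_st) = 0.000262303; SE = √V̂ = 0.0161958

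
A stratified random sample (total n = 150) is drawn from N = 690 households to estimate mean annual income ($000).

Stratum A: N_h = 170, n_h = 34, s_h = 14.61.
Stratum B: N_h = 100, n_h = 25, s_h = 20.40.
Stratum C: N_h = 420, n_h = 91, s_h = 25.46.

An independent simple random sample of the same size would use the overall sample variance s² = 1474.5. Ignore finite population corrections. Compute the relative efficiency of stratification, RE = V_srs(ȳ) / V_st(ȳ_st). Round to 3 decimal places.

V̂(ȳ_st) = Σ W_h² s_h²/n_h, with W_h = N_h/N and N = 690:
  stratum A: (170/690)²·14.61²/34 = 0.381084
  stratum B: (100/690)²·20.40²/25 = 0.349641
  stratum C: (420/690)²·25.46²/91 = 2.63922
V_st = 3.36995
V_srs = s²/n = 1474.5/150 = 9.83
Relative efficiency = V_srs / V_st = 9.83/3.36995 = 2.9170

RE ≈ 2.917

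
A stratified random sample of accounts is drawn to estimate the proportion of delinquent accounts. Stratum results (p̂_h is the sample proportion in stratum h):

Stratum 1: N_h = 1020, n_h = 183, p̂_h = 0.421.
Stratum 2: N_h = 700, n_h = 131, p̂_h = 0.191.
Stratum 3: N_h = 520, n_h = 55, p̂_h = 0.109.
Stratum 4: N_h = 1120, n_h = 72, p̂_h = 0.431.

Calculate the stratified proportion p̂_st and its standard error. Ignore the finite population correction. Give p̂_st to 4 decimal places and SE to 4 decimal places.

N = 3360; stratum weights W_h = N_h/N.
p̂_st = Σ W_h p̂_h = (1020·0.421 + 700·0.191 + 520·0.109 + 1120·0.431)/3360 = 0.32813
V̂(p̂_st) = Σ W_h² p̂_h(1−p̂_h)/(n_h−1):
  stratum 1: (1020/3360)²·0.421·0.579/182 = 0.000123427
  stratum 2: (700/3360)²·0.191·0.809/130 = 5.15889e-05
  stratum 3: (520/3360)²·0.109·0.891/54 = 4.30763e-05
  stratum 4: (1120/3360)²·0.431·0.569/71 = 0.000383786
V̂(p̂_st) = 0.000601878; SE = √V̂ = 0.0245332

p̂_st ≈ 0.3281, SE ≈ 0.0245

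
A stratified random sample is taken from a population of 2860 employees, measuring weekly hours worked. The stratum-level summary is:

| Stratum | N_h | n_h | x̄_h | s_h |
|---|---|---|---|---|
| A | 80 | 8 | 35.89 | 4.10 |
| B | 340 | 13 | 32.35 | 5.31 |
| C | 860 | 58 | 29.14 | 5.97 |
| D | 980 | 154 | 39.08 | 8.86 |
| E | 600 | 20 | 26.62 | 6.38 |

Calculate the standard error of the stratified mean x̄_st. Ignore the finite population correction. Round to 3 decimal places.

SE(x̄_st) ≈ 0.487

V̂(x̄_st) = Σ W_h² s_h²/n_h, with W_h = N_h/N and N = 2860:
  stratum A: (80/2860)²·4.10²/8 = 0.00164409
  stratum B: (340/2860)²·5.31²/13 = 0.0306529
  stratum C: (860/2860)²·5.97²/58 = 0.055563
  stratum D: (980/2860)²·8.86²/154 = 0.0598504
  stratum E: (600/2860)²·6.38²/20 = 0.089574
V̂(x̄_st) = 0.237284
SE(x̄_st) = √0.237284 = 0.487118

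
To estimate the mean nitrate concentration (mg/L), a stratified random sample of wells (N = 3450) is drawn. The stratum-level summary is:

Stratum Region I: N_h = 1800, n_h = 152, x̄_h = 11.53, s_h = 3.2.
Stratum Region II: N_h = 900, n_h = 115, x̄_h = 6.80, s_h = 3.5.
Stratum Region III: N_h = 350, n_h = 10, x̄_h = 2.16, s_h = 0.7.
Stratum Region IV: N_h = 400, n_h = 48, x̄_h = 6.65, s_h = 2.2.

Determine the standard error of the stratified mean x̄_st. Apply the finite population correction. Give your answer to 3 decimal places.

SE(x̄_st) ≈ 0.157

V̂(x̄_st) = Σ W_h² (1 − n_h/N_h) s_h²/n_h, with W_h = N_h/N and N = 3450:
  stratum Region I: (1800/3450)²·(1 − 152/1800)·3.2²/152 = 0.0167899
  stratum Region II: (900/3450)²·(1 − 115/900)·3.5²/115 = 0.00632284
  stratum Region III: (350/3450)²·(1 − 10/350)·0.7²/10 = 0.000489897
  stratum Region IV: (400/3450)²·(1 − 48/400)·2.2²/48 = 0.0011928
V̂(x̄_st) = 0.0247954
SE(x̄_st) = √0.0247954 = 0.157466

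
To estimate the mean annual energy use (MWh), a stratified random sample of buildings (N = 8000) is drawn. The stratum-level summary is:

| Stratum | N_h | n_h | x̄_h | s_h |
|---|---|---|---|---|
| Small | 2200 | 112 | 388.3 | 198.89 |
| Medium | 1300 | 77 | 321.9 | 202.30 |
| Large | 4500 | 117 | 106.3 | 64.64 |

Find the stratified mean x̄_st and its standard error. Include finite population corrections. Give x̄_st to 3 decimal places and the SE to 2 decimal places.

x̄_st = Σ W_h x̄_h = (2200·388.3 + 1300·321.9 + 4500·106.3)/8000 = 218.88500
V̂(x̄_st) = Σ W_h² (1 − n_h/N_h) s_h²/n_h, with W_h = N_h/N and N = 8000:
  stratum Small: (2200/8000)²·(1 − 112/2200)·198.89²/112 = 25.3502
  stratum Medium: (1300/8000)²·(1 − 77/1300)·202.30²/77 = 13.2036
  stratum Large: (4500/8000)²·(1 − 117/4500)·64.64²/117 = 11.0058
V̂(x̄_st) = 49.5595
SE(x̄_st) = √49.5595 = 7.03985

x̄_st ≈ 218.885, SE ≈ 7.04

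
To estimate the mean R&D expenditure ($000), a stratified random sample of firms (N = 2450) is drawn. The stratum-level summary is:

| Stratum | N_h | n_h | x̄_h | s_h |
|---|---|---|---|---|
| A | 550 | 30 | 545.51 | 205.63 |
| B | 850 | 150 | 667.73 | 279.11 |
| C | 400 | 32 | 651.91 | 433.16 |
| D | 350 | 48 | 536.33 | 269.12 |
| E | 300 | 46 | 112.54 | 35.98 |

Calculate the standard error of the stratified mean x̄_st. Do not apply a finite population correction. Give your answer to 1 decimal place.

SE(x̄_st) ≈ 17.9

V̂(x̄_st) = Σ W_h² s_h²/n_h, with W_h = N_h/N and N = 2450:
  stratum A: (550/2450)²·205.63²/30 = 71.0305
  stratum B: (850/2450)²·279.11²/150 = 62.5123
  stratum C: (400/2450)²·433.16²/32 = 156.291
  stratum D: (350/2450)²·269.12²/48 = 30.7932
  stratum E: (300/2450)²·35.98²/46 = 0.421963
V̂(x̄_st) = 321.049
SE(x̄_st) = √321.049 = 17.9178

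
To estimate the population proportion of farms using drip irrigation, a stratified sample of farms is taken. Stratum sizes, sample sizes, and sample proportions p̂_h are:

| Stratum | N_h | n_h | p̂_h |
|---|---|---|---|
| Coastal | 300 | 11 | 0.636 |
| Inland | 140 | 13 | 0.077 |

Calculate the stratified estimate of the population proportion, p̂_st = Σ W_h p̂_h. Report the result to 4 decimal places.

p̂_st ≈ 0.4581

N = 440; stratum weights W_h = N_h/N.
p̂_st = Σ W_h p̂_h = (300·0.636 + 140·0.077)/440 = 0.45814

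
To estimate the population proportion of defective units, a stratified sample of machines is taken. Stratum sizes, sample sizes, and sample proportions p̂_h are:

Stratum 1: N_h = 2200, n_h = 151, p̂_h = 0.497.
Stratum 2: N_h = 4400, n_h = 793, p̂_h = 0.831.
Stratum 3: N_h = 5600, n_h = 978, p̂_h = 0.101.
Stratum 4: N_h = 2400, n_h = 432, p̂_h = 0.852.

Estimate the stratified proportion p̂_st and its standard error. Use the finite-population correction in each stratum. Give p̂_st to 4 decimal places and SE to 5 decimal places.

N = 14600; stratum weights W_h = N_h/N.
p̂_st = Σ W_h p̂_h = (2200·0.497 + 4400·0.831 + 5600·0.101 + 2400·0.852)/14600 = 0.50412
V̂(p̂_st) = Σ W_h² (1 − n_h/N_h) p̂_h(1−p̂_h)/(n_h−1):
  stratum 1: (2200/14600)²·(1 − 151/2200)·0.497·0.503/150 = 3.52446e-05
  stratum 2: (4400/14600)²·(1 − 793/4400)·0.831·0.169/792 = 1.32025e-05
  stratum 3: (5600/14600)²·(1 − 978/5600)·0.101·0.899/977 = 1.12849e-05
  stratum 4: (2400/14600)²·(1 − 432/2400)·0.852·0.148/431 = 6.48268e-06
V̂(p̂_st) = 6.62146e-05; SE = √V̂ = 0.00813724

p̂_st ≈ 0.5041, SE ≈ 0.00814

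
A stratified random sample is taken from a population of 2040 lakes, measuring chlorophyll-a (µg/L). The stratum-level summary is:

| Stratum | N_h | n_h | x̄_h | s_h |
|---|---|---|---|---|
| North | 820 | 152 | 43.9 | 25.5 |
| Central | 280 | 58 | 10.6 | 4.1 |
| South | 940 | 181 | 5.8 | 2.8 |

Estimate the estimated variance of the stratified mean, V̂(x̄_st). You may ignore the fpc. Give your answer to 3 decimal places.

V̂(x̄_st) = Σ W_h² s_h²/n_h, with W_h = N_h/N and N = 2040:
  stratum North: (820/2040)²·25.5²/152 = 0.691201
  stratum Central: (280/2040)²·4.1²/58 = 0.00546004
  stratum South: (940/2040)²·2.8²/181 = 0.00919672
V̂(x̄_st) = 0.705857

V̂(x̄_st) ≈ 0.706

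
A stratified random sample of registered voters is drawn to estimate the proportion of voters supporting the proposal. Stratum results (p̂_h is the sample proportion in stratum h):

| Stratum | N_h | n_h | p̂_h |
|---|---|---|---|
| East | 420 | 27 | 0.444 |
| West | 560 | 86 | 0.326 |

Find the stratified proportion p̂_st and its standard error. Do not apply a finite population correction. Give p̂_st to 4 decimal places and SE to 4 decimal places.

p̂_st ≈ 0.3766, SE ≈ 0.0509

N = 980; stratum weights W_h = N_h/N.
p̂_st = Σ W_h p̂_h = (420·0.444 + 560·0.326)/980 = 0.37657
V̂(p̂_st) = Σ W_h² p̂_h(1−p̂_h)/(n_h−1):
  stratum East: (420/980)²·0.444·0.556/26 = 0.00174394
  stratum West: (560/980)²·0.326·0.674/85 = 0.000844078
V̂(p̂_st) = 0.00258801; SE = √V̂ = 0.0508725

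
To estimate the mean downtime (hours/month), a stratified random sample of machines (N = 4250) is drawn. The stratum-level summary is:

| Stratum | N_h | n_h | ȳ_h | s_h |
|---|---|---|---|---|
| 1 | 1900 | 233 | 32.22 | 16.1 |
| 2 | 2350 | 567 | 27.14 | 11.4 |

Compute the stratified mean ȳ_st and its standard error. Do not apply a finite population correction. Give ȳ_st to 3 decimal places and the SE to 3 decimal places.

ȳ_st ≈ 29.411, SE ≈ 0.541

ȳ_st = Σ W_h ȳ_h = (1900·32.22 + 2350·27.14)/4250 = 29.41106
V̂(ȳ_st) = Σ W_h² s_h²/n_h, with W_h = N_h/N and N = 4250:
  stratum 1: (1900/4250)²·16.1²/233 = 0.222344
  stratum 2: (2350/4250)²·11.4²/567 = 0.0700785
V̂(ȳ_st) = 0.292422
SE(ȳ_st) = √0.292422 = 0.540761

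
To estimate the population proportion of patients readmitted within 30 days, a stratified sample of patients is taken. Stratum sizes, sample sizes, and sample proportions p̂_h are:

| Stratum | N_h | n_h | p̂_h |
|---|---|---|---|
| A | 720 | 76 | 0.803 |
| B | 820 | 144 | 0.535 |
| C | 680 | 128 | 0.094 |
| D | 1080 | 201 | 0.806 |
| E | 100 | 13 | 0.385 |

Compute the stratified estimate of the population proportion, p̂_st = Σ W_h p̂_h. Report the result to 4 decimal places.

p̂_st ≈ 0.5852

N = 3400; stratum weights W_h = N_h/N.
p̂_st = Σ W_h p̂_h = (720·0.803 + 820·0.535 + 680·0.094 + 1080·0.806 + 100·0.385)/3400 = 0.58522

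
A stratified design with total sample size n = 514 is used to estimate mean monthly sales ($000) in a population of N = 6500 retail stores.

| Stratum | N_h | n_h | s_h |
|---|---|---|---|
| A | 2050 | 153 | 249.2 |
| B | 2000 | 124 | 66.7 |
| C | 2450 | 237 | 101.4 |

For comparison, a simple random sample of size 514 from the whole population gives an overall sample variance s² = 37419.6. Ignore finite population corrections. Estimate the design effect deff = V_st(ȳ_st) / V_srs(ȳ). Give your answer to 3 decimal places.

V̂(ȳ_st) = Σ W_h² s_h²/n_h, with W_h = N_h/N and N = 6500:
  stratum A: (2050/6500)²·249.2²/153 = 40.3725
  stratum B: (2000/6500)²·66.7²/124 = 3.39675
  stratum C: (2450/6500)²·101.4²/237 = 6.16358
V_st = 49.9328
V_srs = s²/n = 37419.6/514 = 72.8008
deff = V_st / V_srs = 49.9328/72.8008 = 0.6859

deff ≈ 0.686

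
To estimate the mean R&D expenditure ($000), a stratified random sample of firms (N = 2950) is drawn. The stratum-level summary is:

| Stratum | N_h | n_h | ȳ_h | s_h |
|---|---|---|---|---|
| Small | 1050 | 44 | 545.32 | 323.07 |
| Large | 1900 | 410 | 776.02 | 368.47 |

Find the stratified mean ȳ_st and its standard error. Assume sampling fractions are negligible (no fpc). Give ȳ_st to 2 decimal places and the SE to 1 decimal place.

ȳ_st ≈ 693.91, SE ≈ 20.9

ȳ_st = Σ W_h ȳ_h = (1050·545.32 + 1900·776.02)/2950 = 693.90644
V̂(ȳ_st) = Σ W_h² s_h²/n_h, with W_h = N_h/N and N = 2950:
  stratum Small: (1050/2950)²·323.07²/44 = 300.521
  stratum Large: (1900/2950)²·368.47²/410 = 137.367
V̂(ȳ_st) = 437.889
SE(ȳ_st) = √437.889 = 20.9258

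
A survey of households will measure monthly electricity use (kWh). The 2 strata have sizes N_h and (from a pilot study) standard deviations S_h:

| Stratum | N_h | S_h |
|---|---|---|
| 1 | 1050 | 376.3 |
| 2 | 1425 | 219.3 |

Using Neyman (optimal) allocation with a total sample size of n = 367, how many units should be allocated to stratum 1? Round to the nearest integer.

Neyman allocation: n_h = n · N_h S_h / Σ N_i S_i, with n = 367.
  stratum 1: N_h·S_h = 1050·376.3 = 395115.00
  stratum 2: N_h·S_h = 1425·219.3 = 312502.50
Σ N_h S_h = 707617.50
n for stratum 1 = 367·395115.00/707617.50 = 204.923 → 205

205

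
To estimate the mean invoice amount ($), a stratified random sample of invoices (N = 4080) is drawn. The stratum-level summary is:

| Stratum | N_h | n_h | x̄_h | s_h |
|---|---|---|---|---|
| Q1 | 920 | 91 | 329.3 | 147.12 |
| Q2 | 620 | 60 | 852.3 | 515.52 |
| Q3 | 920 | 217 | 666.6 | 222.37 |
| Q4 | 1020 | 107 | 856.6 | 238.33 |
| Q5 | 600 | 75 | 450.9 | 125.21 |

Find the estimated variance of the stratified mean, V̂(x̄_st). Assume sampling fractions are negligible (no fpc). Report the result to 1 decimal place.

V̂(x̄_st) = Σ W_h² s_h²/n_h, with W_h = N_h/N and N = 4080:
  stratum Q1: (920/4080)²·147.12²/91 = 12.0936
  stratum Q2: (620/4080)²·515.52²/60 = 102.283
  stratum Q3: (920/4080)²·222.37²/217 = 11.5864
  stratum Q4: (1020/4080)²·238.33²/107 = 33.1783
  stratum Q5: (600/4080)²·125.21²/75 = 4.52063
V̂(x̄_st) = 163.662

V̂(x̄_st) ≈ 163.7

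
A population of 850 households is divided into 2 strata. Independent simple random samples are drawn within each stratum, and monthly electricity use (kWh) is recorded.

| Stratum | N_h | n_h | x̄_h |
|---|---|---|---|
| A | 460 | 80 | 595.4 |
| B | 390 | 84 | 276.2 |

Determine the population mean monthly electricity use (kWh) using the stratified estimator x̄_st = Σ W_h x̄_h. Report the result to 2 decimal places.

x̄_st ≈ 448.94

N = Σ N_h = 850. Stratum weights W_h = N_h/N.
x̄_st = (460·595.4 + 390·276.2) / 850 = 448.9435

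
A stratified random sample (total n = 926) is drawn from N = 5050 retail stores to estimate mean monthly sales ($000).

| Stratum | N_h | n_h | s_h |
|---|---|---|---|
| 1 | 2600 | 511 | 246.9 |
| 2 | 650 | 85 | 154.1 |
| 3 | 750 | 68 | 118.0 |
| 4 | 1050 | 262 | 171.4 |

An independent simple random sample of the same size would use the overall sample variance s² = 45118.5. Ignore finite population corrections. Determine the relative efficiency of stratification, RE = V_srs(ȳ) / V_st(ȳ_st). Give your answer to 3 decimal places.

V̂(ȳ_st) = Σ W_h² s_h²/n_h, with W_h = N_h/N and N = 5050:
  stratum 1: (2600/5050)²·246.9²/511 = 31.6217
  stratum 2: (650/5050)²·154.1²/85 = 4.62839
  stratum 3: (750/5050)²·118.0²/68 = 4.51643
  stratum 4: (1050/5050)²·171.4²/262 = 4.84748
V_st = 45.614
V_srs = s²/n = 45118.5/926 = 48.7241
Relative efficiency = V_srs / V_st = 48.7241/45.614 = 1.0682

RE ≈ 1.068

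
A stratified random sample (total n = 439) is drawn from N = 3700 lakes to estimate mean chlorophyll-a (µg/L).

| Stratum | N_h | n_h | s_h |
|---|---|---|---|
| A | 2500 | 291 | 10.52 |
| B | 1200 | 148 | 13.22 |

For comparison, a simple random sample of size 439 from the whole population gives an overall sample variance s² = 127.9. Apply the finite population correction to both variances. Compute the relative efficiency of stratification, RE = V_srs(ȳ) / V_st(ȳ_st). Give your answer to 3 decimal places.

RE ≈ 0.979

V̂(ȳ_st) = Σ W_h² (1 − n_h/N_h) s_h²/n_h, with W_h = N_h/N and N = 3700:
  stratum A: (2500/3700)²·(1 − 291/2500)·10.52²/291 = 0.153416
  stratum B: (1200/3700)²·(1 − 148/1200)·13.22²/148 = 0.108892
V_st = 0.262308
V_srs = (1 − 439/3700)·127.9/439 = 0.256776
Relative efficiency = V_srs / V_st = 0.256776/0.262308 = 0.9789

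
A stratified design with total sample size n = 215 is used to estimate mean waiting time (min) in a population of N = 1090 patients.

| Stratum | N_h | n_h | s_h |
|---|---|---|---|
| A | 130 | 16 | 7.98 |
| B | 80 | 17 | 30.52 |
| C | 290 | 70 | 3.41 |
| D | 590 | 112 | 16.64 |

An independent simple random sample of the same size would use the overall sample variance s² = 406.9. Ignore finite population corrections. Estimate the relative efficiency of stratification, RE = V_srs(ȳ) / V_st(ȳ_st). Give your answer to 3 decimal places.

RE ≈ 1.740

V̂(ȳ_st) = Σ W_h² s_h²/n_h, with W_h = N_h/N and N = 1090:
  stratum A: (130/1090)²·7.98²/16 = 0.0566134
  stratum B: (80/1090)²·30.52²/17 = 0.295153
  stratum C: (290/1090)²·3.41²/70 = 0.0117585
  stratum D: (590/1090)²·16.64²/112 = 0.724335
V_st = 1.08786
V_srs = s²/n = 406.9/215 = 1.89256
Relative efficiency = V_srs / V_st = 1.89256/1.08786 = 1.7397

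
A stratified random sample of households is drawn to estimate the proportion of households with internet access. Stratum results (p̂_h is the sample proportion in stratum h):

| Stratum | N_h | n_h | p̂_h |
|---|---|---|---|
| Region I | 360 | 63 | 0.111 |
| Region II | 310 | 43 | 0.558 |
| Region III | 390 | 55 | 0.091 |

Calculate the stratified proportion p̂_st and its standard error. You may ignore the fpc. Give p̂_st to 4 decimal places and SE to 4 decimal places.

N = 1060; stratum weights W_h = N_h/N.
p̂_st = Σ W_h p̂_h = (360·0.111 + 310·0.558 + 390·0.091)/1060 = 0.23437
V̂(p̂_st) = Σ W_h² p̂_h(1−p̂_h)/(n_h−1):
  stratum Region I: (360/1060)²·0.111·0.889/62 = 0.00018358
  stratum Region II: (310/1060)²·0.558·0.442/42 = 0.000502249
  stratum Region III: (390/1060)²·0.091·0.909/54 = 0.000207362
V̂(p̂_st) = 0.000893191; SE = √V̂ = 0.0298863

p̂_st ≈ 0.2344, SE ≈ 0.0299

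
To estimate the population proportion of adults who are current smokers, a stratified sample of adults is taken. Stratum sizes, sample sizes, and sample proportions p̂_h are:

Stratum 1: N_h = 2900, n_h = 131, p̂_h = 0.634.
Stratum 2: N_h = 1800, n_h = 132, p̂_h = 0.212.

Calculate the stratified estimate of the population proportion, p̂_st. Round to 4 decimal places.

p̂_st ≈ 0.4724

N = 4700; stratum weights W_h = N_h/N.
p̂_st = Σ W_h p̂_h = (2900·0.634 + 1800·0.212)/4700 = 0.47238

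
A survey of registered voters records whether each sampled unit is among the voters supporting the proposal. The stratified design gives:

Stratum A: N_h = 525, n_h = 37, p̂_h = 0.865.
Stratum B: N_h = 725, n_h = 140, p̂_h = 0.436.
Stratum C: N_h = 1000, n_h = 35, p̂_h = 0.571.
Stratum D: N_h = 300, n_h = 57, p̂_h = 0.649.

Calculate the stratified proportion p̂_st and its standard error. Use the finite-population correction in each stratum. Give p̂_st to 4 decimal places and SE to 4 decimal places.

p̂_st ≈ 0.6023, SE ≈ 0.0369

N = 2550; stratum weights W_h = N_h/N.
p̂_st = Σ W_h p̂_h = (525·0.865 + 725·0.436 + 1000·0.571 + 300·0.649)/2550 = 0.60232
V̂(p̂_st) = Σ W_h² (1 − n_h/N_h) p̂_h(1−p̂_h)/(n_h−1):
  stratum A: (525/2550)²·(1 − 37/525)·0.865·0.135/36 = 0.000127804
  stratum B: (725/2550)²·(1 − 140/725)·0.436·0.564/139 = 0.000115389
  stratum C: (1000/2550)²·(1 − 35/1000)·0.571·0.429/34 = 0.00106921
  stratum D: (300/2550)²·(1 − 57/300)·0.649·0.351/56 = 4.56048e-05
V̂(p̂_st) = 0.001358; SE = √V̂ = 0.0368511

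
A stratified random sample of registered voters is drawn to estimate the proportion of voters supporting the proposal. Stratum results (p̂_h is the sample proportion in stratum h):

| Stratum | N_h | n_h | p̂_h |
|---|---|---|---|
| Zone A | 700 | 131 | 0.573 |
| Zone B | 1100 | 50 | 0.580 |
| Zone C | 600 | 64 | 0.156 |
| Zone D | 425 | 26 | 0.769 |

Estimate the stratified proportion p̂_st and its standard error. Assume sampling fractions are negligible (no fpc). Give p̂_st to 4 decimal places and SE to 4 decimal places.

p̂_st ≈ 0.5166, SE ≈ 0.0335

N = 2825; stratum weights W_h = N_h/N.
p̂_st = Σ W_h p̂_h = (700·0.573 + 1100·0.580 + 600·0.156 + 425·0.769)/2825 = 0.51665
V̂(p̂_st) = Σ W_h² p̂_h(1−p̂_h)/(n_h−1):
  stratum Zone A: (700/2825)²·0.573·0.427/130 = 0.000115558
  stratum Zone B: (1100/2825)²·0.580·0.420/49 = 0.000753754
  stratum Zone C: (600/2825)²·0.156·0.844/63 = 9.4274e-05
  stratum Zone D: (425/2825)²·0.769·0.231/25 = 0.00016082
V̂(p̂_st) = 0.00112441; SE = √V̂ = 0.0335322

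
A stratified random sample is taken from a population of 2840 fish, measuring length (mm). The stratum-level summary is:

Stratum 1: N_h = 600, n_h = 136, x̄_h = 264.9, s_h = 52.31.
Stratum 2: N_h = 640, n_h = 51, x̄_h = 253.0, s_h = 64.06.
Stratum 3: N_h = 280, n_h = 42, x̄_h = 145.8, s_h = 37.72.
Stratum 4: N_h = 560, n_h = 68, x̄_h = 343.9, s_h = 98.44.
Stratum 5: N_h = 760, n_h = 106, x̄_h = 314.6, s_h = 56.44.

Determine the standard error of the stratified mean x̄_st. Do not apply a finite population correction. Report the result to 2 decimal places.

V̂(x̄_st) = Σ W_h² s_h²/n_h, with W_h = N_h/N and N = 2840:
  stratum 1: (600/2840)²·52.31²/136 = 0.898041
  stratum 2: (640/2840)²·64.06²/51 = 4.08627
  stratum 3: (280/2840)²·37.72²/42 = 0.329286
  stratum 4: (560/2840)²·98.44²/68 = 5.54082
  stratum 5: (760/2840)²·56.44²/106 = 2.15208
V̂(x̄_st) = 13.0065
SE(x̄_st) = √13.0065 = 3.60645

SE(x̄_st) ≈ 3.61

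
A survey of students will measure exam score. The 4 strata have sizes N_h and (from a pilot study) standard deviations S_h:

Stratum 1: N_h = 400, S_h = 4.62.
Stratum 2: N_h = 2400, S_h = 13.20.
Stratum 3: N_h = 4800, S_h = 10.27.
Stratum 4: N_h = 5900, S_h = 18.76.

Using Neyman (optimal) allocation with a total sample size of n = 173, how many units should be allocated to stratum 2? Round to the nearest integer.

28

Neyman allocation: n_h = n · N_h S_h / Σ N_i S_i, with n = 173.
  stratum 1: N_h·S_h = 400·4.62 = 1848.00
  stratum 2: N_h·S_h = 2400·13.20 = 31680.00
  stratum 3: N_h·S_h = 4800·10.27 = 49296.00
  stratum 4: N_h·S_h = 5900·18.76 = 110684.00
Σ N_h S_h = 193508.00
n for stratum 2 = 173·31680.00/193508.00 = 28.323 → 28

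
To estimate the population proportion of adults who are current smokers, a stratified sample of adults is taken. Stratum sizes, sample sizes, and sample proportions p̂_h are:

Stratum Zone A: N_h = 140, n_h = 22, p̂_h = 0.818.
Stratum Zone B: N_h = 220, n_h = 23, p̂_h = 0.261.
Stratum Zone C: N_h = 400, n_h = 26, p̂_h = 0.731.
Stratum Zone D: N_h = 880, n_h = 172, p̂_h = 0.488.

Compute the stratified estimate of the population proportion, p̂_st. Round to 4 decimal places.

N = 1640; stratum weights W_h = N_h/N.
p̂_st = Σ W_h p̂_h = (140·0.818 + 220·0.261 + 400·0.731 + 880·0.488)/1640 = 0.54499

p̂_st ≈ 0.5450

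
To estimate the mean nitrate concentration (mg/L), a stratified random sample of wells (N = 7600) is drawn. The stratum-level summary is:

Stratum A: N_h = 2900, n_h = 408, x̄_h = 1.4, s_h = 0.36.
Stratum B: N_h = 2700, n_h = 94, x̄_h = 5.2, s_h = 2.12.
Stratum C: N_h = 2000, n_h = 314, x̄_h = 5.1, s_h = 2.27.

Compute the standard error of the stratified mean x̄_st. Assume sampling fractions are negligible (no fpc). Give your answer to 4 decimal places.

V̂(x̄_st) = Σ W_h² s_h²/n_h, with W_h = N_h/N and N = 7600:
  stratum A: (2900/7600)²·0.36²/408 = 4.62502e-05
  stratum B: (2700/7600)²·2.12²/94 = 0.00603454
  stratum C: (2000/7600)²·2.27²/314 = 0.00113646
V̂(x̄_st) = 0.00721725
SE(x̄_st) = √0.00721725 = 0.0849544

SE(x̄_st) ≈ 0.0850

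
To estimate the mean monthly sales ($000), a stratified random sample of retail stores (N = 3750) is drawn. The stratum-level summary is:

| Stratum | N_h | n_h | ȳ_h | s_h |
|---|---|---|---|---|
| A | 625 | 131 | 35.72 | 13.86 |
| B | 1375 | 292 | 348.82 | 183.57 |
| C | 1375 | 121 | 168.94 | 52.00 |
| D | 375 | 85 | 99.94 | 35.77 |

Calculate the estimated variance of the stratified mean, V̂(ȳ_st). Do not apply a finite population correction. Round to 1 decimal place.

V̂(ȳ_st) ≈ 18.7

V̂(ȳ_st) = Σ W_h² s_h²/n_h, with W_h = N_h/N and N = 3750:
  stratum A: (625/3750)²·13.86²/131 = 0.0407336
  stratum B: (1375/3750)²·183.57²/292 = 15.5154
  stratum C: (1375/3750)²·52.00²/121 = 3.00444
  stratum D: (375/3750)²·35.77²/85 = 0.150529
V̂(ȳ_st) = 18.7111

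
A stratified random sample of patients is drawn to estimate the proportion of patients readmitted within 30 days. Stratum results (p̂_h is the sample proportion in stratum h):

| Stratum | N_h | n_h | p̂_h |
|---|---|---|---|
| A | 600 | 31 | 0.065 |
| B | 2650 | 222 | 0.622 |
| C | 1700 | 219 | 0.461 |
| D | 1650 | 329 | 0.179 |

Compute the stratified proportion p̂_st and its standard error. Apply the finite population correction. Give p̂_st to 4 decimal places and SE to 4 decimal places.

N = 6600; stratum weights W_h = N_h/N.
p̂_st = Σ W_h p̂_h = (600·0.065 + 2650·0.622 + 1700·0.461 + 1650·0.179)/6600 = 0.41914
V̂(p̂_st) = Σ W_h² (1 − n_h/N_h) p̂_h(1−p̂_h)/(n_h−1):
  stratum A: (600/6600)²·(1 − 31/600)·0.065·0.935/30 = 1.58774e-05
  stratum B: (2650/6600)²·(1 − 222/2650)·0.622·0.378/221 = 0.000157144
  stratum C: (1700/6600)²·(1 − 219/1700)·0.461·0.539/218 = 6.58794e-05
  stratum D: (1650/6600)²·(1 − 329/1650)·0.179·0.821/328 = 2.24193e-05
V̂(p̂_st) = 0.00026132; SE = √V̂ = 0.0161654

p̂_st ≈ 0.4191, SE ≈ 0.0162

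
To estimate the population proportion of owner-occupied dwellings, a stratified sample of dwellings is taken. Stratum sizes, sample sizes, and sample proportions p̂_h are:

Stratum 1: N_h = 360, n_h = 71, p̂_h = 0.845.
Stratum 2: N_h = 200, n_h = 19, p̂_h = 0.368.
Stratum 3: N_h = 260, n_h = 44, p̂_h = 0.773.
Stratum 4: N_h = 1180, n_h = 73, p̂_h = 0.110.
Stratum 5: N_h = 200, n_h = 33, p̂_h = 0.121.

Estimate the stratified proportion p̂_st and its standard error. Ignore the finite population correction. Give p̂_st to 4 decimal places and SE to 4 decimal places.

p̂_st ≈ 0.3331, SE ≈ 0.0252

N = 2200; stratum weights W_h = N_h/N.
p̂_st = Σ W_h p̂_h = (360·0.845 + 200·0.368 + 260·0.773 + 1180·0.110 + 200·0.121)/2200 = 0.33308
V̂(p̂_st) = Σ W_h² p̂_h(1−p̂_h)/(n_h−1):
  stratum 1: (360/2200)²·0.845·0.155/70 = 5.01014e-05
  stratum 2: (200/2200)²·0.368·0.632/18 = 0.000106784
  stratum 3: (260/2200)²·0.773·0.227/43 = 5.69952e-05
  stratum 4: (1180/2200)²·0.110·0.890/72 = 0.000391173
  stratum 5: (200/2200)²·0.121·0.879/32 = 2.74688e-05
V̂(p̂_st) = 0.000632523; SE = √V̂ = 0.02515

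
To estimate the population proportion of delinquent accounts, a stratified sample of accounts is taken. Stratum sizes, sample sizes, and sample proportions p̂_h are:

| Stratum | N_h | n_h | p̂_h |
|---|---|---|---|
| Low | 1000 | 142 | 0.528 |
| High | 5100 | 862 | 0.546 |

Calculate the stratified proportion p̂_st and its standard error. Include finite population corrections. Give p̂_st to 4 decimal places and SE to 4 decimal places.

N = 6100; stratum weights W_h = N_h/N.
p̂_st = Σ W_h p̂_h = (1000·0.528 + 5100·0.546)/6100 = 0.54305
V̂(p̂_st) = Σ W_h² (1 − n_h/N_h) p̂_h(1−p̂_h)/(n_h−1):
  stratum Low: (1000/6100)²·(1 − 142/1000)·0.528·0.472/141 = 4.07553e-05
  stratum High: (5100/6100)²·(1 − 862/5100)·0.546·0.454/861 = 0.000167231
V̂(p̂_st) = 0.000207986; SE = √V̂ = 0.0144217

p̂_st ≈ 0.5430, SE ≈ 0.0144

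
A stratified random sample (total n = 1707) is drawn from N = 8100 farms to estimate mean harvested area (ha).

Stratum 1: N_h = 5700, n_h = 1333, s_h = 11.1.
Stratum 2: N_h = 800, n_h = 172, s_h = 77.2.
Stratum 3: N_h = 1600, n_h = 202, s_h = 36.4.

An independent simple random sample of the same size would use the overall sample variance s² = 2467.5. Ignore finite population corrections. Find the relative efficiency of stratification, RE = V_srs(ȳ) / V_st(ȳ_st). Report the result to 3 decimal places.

V̂(ȳ_st) = Σ W_h² s_h²/n_h, with W_h = N_h/N and N = 8100:
  stratum 1: (5700/8100)²·11.1²/1333 = 0.0457715
  stratum 2: (800/8100)²·77.2²/172 = 0.338
  stratum 3: (1600/8100)²·36.4²/202 = 0.25593
V_st = 0.639701
V_srs = s²/n = 2467.5/1707 = 1.44552
Relative efficiency = V_srs / V_st = 1.44552/0.639701 = 2.2597

RE ≈ 2.260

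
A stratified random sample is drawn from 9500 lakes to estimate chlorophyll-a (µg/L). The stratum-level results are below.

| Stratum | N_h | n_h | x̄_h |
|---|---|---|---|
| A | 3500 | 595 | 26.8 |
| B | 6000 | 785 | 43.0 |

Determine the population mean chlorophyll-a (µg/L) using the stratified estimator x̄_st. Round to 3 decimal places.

N = Σ N_h = 9500. Stratum weights W_h = N_h/N.
x̄_st = (3500·26.8 + 6000·43.0) / 9500 = 37.03158

x̄_st ≈ 37.032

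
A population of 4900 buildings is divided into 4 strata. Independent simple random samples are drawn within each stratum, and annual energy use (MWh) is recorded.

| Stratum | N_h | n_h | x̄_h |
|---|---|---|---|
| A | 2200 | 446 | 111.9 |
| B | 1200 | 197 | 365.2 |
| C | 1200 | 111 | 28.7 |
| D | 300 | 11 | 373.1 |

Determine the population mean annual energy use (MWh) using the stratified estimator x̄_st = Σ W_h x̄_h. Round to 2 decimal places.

x̄_st ≈ 169.55

N = Σ N_h = 4900. Stratum weights W_h = N_h/N.
x̄_st = (2200·111.9 + 1200·365.2 + 1200·28.7 + 300·373.1) / 4900 = 169.5490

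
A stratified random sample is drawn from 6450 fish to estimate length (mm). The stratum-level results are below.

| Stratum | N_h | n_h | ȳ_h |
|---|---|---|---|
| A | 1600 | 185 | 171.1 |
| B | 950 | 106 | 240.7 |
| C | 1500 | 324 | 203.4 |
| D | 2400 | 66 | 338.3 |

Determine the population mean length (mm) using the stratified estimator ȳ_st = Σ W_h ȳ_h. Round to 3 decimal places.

N = Σ N_h = 6450. Stratum weights W_h = N_h/N.
ȳ_st = (1600·171.1 + 950·240.7 + 1500·203.4 + 2400·338.3) / 6450 = 251.07674

ȳ_st ≈ 251.077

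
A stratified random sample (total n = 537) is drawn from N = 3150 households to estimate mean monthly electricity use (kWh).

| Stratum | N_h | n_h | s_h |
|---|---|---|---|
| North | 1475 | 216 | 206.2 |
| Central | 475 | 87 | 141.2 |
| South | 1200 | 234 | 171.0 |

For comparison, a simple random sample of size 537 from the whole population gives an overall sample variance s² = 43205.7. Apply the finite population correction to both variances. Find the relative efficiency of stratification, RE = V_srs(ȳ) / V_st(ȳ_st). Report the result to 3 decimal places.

RE ≈ 1.198

V̂(ȳ_st) = Σ W_h² (1 − n_h/N_h) s_h²/n_h, with W_h = N_h/N and N = 3150:
  stratum North: (1475/3150)²·(1 − 216/1475)·206.2²/216 = 36.8401
  stratum Central: (475/3150)²·(1 − 87/475)·141.2²/87 = 4.25652
  stratum South: (1200/3150)²·(1 − 234/1200)·171.0²/234 = 14.5987
V_st = 55.6952
V_srs = (1 − 537/3150)·43205.7/537 = 66.7414
Relative efficiency = V_srs / V_st = 66.7414/55.6952 = 1.1983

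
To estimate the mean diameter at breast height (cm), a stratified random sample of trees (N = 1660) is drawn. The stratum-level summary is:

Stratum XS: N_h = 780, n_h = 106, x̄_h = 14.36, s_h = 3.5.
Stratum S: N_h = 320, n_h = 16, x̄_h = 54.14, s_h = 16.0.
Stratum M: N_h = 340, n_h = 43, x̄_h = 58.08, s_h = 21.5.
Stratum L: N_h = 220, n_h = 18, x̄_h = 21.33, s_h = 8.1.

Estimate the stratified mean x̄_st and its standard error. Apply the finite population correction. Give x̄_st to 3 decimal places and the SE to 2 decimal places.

x̄_st = Σ W_h x̄_h = (780·14.36 + 320·54.14 + 340·58.08 + 220·21.33)/1660 = 31.90687
V̂(x̄_st) = Σ W_h² (1 − n_h/N_h) s_h²/n_h, with W_h = N_h/N and N = 1660:
  stratum XS: (780/1660)²·(1 − 106/780)·3.5²/106 = 0.022048
  stratum S: (320/1660)²·(1 − 16/320)·16.0²/16 = 0.564843
  stratum M: (340/1660)²·(1 − 43/340)·21.5²/43 = 0.393938
  stratum L: (220/1660)²·(1 − 18/220)·8.1²/18 = 0.0587835
V̂(x̄_st) = 1.03961
SE(x̄_st) = √1.03961 = 1.01961

x̄_st ≈ 31.907, SE ≈ 1.02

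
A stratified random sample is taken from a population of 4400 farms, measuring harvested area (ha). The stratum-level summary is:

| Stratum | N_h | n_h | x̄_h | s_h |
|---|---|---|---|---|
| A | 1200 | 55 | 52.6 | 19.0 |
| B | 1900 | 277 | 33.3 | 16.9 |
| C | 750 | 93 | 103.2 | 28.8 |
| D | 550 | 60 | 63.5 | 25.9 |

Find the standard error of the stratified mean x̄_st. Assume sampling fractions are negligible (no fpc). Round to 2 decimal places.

SE(x̄_st) ≈ 1.06

V̂(x̄_st) = Σ W_h² s_h²/n_h, with W_h = N_h/N and N = 4400:
  stratum A: (1200/4400)²·19.0²/55 = 0.488204
  stratum B: (1900/4400)²·16.9²/277 = 0.192263
  stratum C: (750/4400)²·28.8²/93 = 0.259131
  stratum D: (550/4400)²·25.9²/60 = 0.17469
V̂(x̄_st) = 1.11429
SE(x̄_st) = √1.11429 = 1.0556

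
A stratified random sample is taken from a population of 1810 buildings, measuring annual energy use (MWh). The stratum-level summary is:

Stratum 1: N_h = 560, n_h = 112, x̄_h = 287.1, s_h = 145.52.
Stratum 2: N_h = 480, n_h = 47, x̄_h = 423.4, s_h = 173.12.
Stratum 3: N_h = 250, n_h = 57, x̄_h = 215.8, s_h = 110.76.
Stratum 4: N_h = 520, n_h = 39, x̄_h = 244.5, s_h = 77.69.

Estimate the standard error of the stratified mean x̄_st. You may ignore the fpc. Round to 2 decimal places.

V̂(x̄_st) = Σ W_h² s_h²/n_h, with W_h = N_h/N and N = 1810:
  stratum 1: (560/1810)²·145.52²/112 = 18.0987
  stratum 2: (480/1810)²·173.12²/47 = 44.8458
  stratum 3: (250/1810)²·110.76²/57 = 4.10595
  stratum 4: (520/1810)²·77.69²/39 = 12.7737
V̂(x̄_st) = 79.8241
SE(x̄_st) = √79.8241 = 8.93443

SE(x̄_st) ≈ 8.93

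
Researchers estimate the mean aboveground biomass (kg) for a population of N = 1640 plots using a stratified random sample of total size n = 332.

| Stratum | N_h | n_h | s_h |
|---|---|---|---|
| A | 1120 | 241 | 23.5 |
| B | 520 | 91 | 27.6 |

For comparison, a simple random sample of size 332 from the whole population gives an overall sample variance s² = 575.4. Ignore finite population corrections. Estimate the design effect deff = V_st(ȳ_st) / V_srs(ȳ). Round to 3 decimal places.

deff ≈ 1.102

V̂(ȳ_st) = Σ W_h² s_h²/n_h, with W_h = N_h/N and N = 1640:
  stratum A: (1120/1640)²·23.5²/241 = 1.06873
  stratum B: (520/1640)²·27.6²/91 = 0.841581
V_st = 1.91031
V_srs = s²/n = 575.4/332 = 1.73313
deff = V_st / V_srs = 1.91031/1.73313 = 1.1022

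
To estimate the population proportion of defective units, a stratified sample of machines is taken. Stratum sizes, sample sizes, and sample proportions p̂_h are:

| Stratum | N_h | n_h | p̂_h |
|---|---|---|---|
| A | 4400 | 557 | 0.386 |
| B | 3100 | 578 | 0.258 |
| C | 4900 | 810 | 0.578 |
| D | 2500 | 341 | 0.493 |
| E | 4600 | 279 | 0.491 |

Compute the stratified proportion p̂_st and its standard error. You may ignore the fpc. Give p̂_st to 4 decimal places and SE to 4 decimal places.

N = 19500; stratum weights W_h = N_h/N.
p̂_st = Σ W_h p̂_h = (4400·0.386 + 3100·0.258 + 4900·0.578 + 2500·0.493 + 4600·0.491)/19500 = 0.45238
V̂(p̂_st) = Σ W_h² p̂_h(1−p̂_h)/(n_h−1):
  stratum A: (4400/19500)²·0.386·0.614/556 = 2.17029e-05
  stratum B: (3100/19500)²·0.258·0.742/577 = 8.38498e-06
  stratum C: (4900/19500)²·0.578·0.422/809 = 1.90377e-05
  stratum D: (2500/19500)²·0.493·0.507/340 = 1.20833e-05
  stratum E: (4600/19500)²·0.491·0.509/278 = 5.00266e-05
V̂(p̂_st) = 0.000111235; SE = √V̂ = 0.0105468

p̂_st ≈ 0.4524, SE ≈ 0.0105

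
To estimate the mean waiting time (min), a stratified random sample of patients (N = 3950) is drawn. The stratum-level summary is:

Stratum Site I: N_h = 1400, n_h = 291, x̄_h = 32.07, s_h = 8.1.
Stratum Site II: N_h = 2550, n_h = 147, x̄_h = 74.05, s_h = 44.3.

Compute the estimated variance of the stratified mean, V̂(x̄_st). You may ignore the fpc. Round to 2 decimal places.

V̂(x̄_st) = Σ W_h² s_h²/n_h, with W_h = N_h/N and N = 3950:
  stratum Site I: (1400/3950)²·8.1²/291 = 0.028323
  stratum Site II: (2550/3950)²·44.3²/147 = 5.56386
V̂(x̄_st) = 5.59218

V̂(x̄_st) ≈ 5.59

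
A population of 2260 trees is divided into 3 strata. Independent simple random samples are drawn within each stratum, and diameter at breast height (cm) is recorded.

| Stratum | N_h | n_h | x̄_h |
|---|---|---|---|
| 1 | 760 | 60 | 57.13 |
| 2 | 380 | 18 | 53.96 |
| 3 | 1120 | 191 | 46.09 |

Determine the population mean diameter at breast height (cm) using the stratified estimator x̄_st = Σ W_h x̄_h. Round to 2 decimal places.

x̄_st ≈ 51.13

N = Σ N_h = 2260. Stratum weights W_h = N_h/N.
x̄_st = (760·57.13 + 380·53.96 + 1120·46.09) / 2260 = 51.1258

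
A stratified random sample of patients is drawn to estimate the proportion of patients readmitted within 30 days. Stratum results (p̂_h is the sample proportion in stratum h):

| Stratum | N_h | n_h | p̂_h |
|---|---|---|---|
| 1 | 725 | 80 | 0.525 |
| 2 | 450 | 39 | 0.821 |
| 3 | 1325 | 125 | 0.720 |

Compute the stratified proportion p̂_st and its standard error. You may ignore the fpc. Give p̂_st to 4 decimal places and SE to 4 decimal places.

p̂_st ≈ 0.6816, SE ≈ 0.0291

N = 2500; stratum weights W_h = N_h/N.
p̂_st = Σ W_h p̂_h = (725·0.525 + 450·0.821 + 1325·0.720)/2500 = 0.68163
V̂(p̂_st) = Σ W_h² p̂_h(1−p̂_h)/(n_h−1):
  stratum 1: (725/2500)²·0.525·0.475/79 = 0.000265474
  stratum 2: (450/2500)²·0.821·0.179/38 = 0.000125302
  stratum 3: (1325/2500)²·0.720·0.280/124 = 0.000456689
V̂(p̂_st) = 0.000847465; SE = √V̂ = 0.0291112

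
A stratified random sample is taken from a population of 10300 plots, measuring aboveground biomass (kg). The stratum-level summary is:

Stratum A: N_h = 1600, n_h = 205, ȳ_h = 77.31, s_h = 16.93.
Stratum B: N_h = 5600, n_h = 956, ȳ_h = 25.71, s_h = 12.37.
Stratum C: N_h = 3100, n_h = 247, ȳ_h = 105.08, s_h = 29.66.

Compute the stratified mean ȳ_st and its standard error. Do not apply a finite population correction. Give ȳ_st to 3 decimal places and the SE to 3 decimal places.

ȳ_st = Σ W_h ȳ_h = (1600·77.31 + 5600·25.71 + 3100·105.08)/10300 = 57.61359
V̂(ȳ_st) = Σ W_h² s_h²/n_h, with W_h = N_h/N and N = 10300:
  stratum A: (1600/10300)²·16.93²/205 = 0.0337385
  stratum B: (5600/10300)²·12.37²/956 = 0.0473133
  stratum C: (3100/10300)²·29.66²/247 = 0.322622
V̂(ȳ_st) = 0.403674
SE(ȳ_st) = √0.403674 = 0.635353

ȳ_st ≈ 57.614, SE ≈ 0.635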